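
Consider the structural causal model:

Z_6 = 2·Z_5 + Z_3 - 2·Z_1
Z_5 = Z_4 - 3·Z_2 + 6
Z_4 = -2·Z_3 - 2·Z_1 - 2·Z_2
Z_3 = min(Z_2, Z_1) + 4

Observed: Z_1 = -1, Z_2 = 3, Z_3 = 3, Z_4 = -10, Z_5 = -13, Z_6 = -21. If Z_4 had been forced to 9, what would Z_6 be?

17

Under do(Z_4=9), the mechanism Z_4 = -2·Z_3 - 2·Z_1 - 2·Z_2 is discarded; Z_4 is fixed at 9.
Z_3 = min(Z_2, Z_1) + 4  [with Z_2=3, Z_1=-1]  = 3
Z_5 = Z_4 - 3·Z_2 + 6  [with Z_4=9, Z_2=3]  = 6
Z_6 = 2·Z_5 + Z_3 - 2·Z_1  [with Z_5=6, Z_3=3, Z_1=-1]  = 17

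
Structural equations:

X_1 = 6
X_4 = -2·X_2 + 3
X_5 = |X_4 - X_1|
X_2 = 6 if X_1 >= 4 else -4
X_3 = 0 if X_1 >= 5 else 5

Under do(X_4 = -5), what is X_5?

11

Intervening sets X_4 = -5 and removes its equation (X_4 = -2·X_2 + 3).
X_5 = |X_4 - X_1|  [with X_4=-5, X_1=6]  = 11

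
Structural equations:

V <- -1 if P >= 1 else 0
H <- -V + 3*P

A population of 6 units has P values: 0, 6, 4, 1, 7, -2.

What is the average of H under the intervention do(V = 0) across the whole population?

The intervention sets V=0 in all 6 units regardless of P. Recomputing H per unit gives 0, 18, 12, 3, 21, -6; average 8.

8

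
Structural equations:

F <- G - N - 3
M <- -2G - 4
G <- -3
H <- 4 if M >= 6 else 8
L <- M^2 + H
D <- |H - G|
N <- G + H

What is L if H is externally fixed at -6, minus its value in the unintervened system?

do(H=-6) replaces the equation H <- 4 if M >= 6 else 8 with the constant H = -6.
M = -2G - 4  [with G=-3]  = 2
L = M^2 + H  [with M=2, H=-6]  = -2
Without intervention: M = -2G - 4  [with G=-3]  = 2; H = 4 if M >= 6 else 8  [with M=2]  = 8; L = M^2 + H  [with M=2, H=8]  = 12.
Change = -2 − 12 = -14.

-14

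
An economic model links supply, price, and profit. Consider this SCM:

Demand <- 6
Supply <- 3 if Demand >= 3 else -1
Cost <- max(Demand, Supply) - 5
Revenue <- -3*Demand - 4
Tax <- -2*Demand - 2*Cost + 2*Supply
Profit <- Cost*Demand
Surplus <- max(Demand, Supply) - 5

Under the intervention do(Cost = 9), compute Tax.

-24

do(Cost=9) replaces the equation Cost <- max(Demand, Supply) - 5 with the constant Cost = 9.
Supply = 3 if Demand >= 3 else -1  [with Demand=6]  = 3
Tax = -2*Demand - 2*Cost + 2*Supply  [with Demand=6, Cost=9, Supply=3]  = -24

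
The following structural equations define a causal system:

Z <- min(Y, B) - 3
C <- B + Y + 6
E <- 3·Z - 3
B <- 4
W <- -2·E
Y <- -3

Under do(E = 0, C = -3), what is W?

The joint intervention fixes E = 0, C = -3, removing each variable's own equation.
W = -2·E  [with E=0]  = 0

0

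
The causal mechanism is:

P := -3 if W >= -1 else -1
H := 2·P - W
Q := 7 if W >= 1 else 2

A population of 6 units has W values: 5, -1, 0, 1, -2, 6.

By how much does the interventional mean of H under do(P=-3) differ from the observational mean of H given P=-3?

0.7

Under do(P=-3), P's equation is replaced by P=-3 for every unit. Per-unit H: -11, -5, -6, -7, -4, -12. Mean = -7.5.
Conditioning on P=-3 selects the 5 unit(s) with W ∈ {5, -1, 0, 1, 6}. Their H values: -11, -5, -6, -7, -12. Mean = -8.2.
Difference = -7.5 − (-8.2) = 0.7.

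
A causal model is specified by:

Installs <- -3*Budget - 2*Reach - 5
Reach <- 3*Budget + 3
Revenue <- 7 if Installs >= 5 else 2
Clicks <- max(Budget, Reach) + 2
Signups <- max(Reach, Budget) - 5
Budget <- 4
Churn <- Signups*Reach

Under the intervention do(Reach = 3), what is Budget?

4

Under do(Reach=3), the mechanism Reach <- 3*Budget + 3 is discarded; Reach is fixed at 3.
Budget is not downstream of the intervention, so its value is determined by the original equations.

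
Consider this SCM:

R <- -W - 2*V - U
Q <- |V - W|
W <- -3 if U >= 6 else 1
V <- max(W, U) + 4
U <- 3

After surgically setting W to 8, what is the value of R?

Under do(W=8), the mechanism W <- -3 if U >= 6 else 1 is discarded; W is fixed at 8.
V = max(W, U) + 4  [with W=8, U=3]  = 12
R = -W - 2*V - U  [with W=8, V=12, U=3]  = -35

-35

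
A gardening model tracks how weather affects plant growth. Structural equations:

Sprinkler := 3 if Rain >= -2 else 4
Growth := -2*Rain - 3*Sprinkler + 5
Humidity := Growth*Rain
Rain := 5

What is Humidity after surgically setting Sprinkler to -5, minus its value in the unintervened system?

120

Under do(Sprinkler=-5), the mechanism Sprinkler := 3 if Rain >= -2 else 4 is discarded; Sprinkler is fixed at -5.
Growth = -2*Rain - 3*Sprinkler + 5  [with Rain=5, Sprinkler=-5]  = 10
Humidity = Growth*Rain  [with Growth=10, Rain=5]  = 50
Without intervention: Sprinkler = 3 if Rain >= -2 else 4  [with Rain=5]  = 3; Growth = -2*Rain - 3*Sprinkler + 5  [with Rain=5, Sprinkler=3]  = -14; Humidity = Growth*Rain  [with Growth=-14, Rain=5]  = -70.
Change = 50 − (-70) = 120.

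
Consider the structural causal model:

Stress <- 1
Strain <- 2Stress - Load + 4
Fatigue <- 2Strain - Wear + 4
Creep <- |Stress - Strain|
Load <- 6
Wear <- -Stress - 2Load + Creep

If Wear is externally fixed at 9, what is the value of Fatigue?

The intervention breaks the incoming arrows to Wear: Wear <- -Stress - 2Load + Creep no longer applies, and Wear = 9.
Strain = 2Stress - Load + 4  [with Stress=1, Load=6]  = 0
Fatigue = 2Strain - Wear + 4  [with Strain=0, Wear=9]  = -5

-5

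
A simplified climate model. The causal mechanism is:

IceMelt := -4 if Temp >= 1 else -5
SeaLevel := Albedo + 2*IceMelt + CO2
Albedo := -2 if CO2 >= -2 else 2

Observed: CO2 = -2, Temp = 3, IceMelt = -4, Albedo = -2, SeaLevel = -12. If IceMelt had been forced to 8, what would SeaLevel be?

12

do(IceMelt=8) replaces the equation IceMelt := -4 if Temp >= 1 else -5 with the constant IceMelt = 8.
Albedo = -2 if CO2 >= -2 else 2  [with CO2=-2]  = -2
SeaLevel = Albedo + 2*IceMelt + CO2  [with Albedo=-2, IceMelt=8, CO2=-2]  = 12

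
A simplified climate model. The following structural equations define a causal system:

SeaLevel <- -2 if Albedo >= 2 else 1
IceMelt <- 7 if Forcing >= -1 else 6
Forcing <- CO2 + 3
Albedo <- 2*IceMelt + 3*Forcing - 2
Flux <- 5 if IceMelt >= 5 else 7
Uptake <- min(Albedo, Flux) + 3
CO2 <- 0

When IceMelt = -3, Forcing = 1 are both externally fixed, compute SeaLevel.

1

Setting IceMelt = -3, Forcing = 1 by intervention discards those variables' equations.
Albedo = 2*IceMelt + 3*Forcing - 2  [with IceMelt=-3, Forcing=1]  = -5
SeaLevel = -2 if Albedo >= 2 else 1  [with Albedo=-5]  = 1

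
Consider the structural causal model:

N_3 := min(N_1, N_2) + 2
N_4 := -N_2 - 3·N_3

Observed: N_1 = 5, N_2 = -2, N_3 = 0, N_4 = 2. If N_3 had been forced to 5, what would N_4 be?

-13

The intervention breaks the incoming arrows to N_3: N_3 := min(N_1, N_2) + 2 no longer applies, and N_3 = 5.
N_4 = -N_2 - 3·N_3  [with N_2=-2, N_3=5]  = -13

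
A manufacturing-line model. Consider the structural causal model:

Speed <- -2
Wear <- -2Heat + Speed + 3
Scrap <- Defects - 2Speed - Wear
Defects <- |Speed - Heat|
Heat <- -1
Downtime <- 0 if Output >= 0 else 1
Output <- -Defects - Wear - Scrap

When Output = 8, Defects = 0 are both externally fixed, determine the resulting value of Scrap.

Setting Output = 8, Defects = 0 by intervention discards those variables' equations.
Wear = -2Heat + Speed + 3  [with Heat=-1, Speed=-2]  = 3
Scrap = Defects - 2Speed - Wear  [with Defects=0, Speed=-2, Wear=3]  = 1

1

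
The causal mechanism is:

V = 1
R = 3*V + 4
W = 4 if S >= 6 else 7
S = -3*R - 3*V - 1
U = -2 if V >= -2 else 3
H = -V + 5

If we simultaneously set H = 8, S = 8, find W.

4

The joint intervention fixes H = 8, S = 8, removing each variable's own equation.
W = 4 if S >= 6 else 7  [with S=8]  = 4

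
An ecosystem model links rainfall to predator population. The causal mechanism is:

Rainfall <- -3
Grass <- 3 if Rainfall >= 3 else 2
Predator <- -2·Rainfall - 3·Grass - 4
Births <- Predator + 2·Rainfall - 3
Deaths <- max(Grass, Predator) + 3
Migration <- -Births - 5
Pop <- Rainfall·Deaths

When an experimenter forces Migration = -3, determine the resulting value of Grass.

2

do(Migration=-3) replaces the equation Migration <- -Births - 5 with the constant Migration = -3.
Grass is not downstream of the intervention, so its value is determined by the original equations.
Grass = 3 if Rainfall >= 3 else 2  [with Rainfall=-3]  = 2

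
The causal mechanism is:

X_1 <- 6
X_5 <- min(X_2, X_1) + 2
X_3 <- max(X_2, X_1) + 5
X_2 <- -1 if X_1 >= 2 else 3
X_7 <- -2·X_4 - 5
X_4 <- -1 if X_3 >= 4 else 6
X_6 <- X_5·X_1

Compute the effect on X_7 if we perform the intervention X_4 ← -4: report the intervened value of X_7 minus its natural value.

The intervention breaks the incoming arrows to X_4: X_4 <- -1 if X_3 >= 4 else 6 no longer applies, and X_4 = -4.
X_7 = -2·X_4 - 5  [with X_4=-4]  = 3
Without intervention: X_2 = -1 if X_1 >= 2 else 3  [with X_1=6]  = -1; X_3 = max(X_2, X_1) + 5  [with X_2=-1, X_1=6]  = 11; X_4 = -1 if X_3 >= 4 else 6  [with X_3=11]  = -1; X_7 = -2·X_4 - 5  [with X_4=-1]  = -3.
Change = 3 − (-3) = 6.

6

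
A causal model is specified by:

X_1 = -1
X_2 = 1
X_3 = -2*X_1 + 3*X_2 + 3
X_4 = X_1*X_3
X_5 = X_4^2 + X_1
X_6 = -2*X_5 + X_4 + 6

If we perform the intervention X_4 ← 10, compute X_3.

8

Under do(X_4=10), the mechanism X_4 = X_1*X_3 is discarded; X_4 is fixed at 10.
Since X_3 is not a descendant of the intervened variable, it is unaffected.
X_3 = -2*X_1 + 3*X_2 + 3  [with X_1=-1, X_2=1]  = 8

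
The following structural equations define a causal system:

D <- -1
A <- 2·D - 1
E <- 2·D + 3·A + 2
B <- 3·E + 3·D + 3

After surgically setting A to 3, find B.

Under do(A=3), the mechanism A <- 2·D - 1 is discarded; A is fixed at 3.
E = 2·D + 3·A + 2  [with D=-1, A=3]  = 9
B = 3·E + 3·D + 3  [with E=9, D=-1]  = 27

27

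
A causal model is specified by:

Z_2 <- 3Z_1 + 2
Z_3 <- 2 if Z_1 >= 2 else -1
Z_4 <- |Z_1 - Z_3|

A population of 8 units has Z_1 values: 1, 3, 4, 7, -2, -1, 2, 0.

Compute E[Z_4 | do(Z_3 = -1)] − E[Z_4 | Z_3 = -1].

2

Under do(Z_3=-1), Z_3's equation is replaced by Z_3=-1 for every unit. Per-unit Z_4: 2, 4, 5, 8, 1, 0, 3, 1. Mean = 3.
E[Z_4|Z_3=-1] averages over only the 4 units with Z_3=-1 (Z_1 = 1, -2, -1, 0): Z_4 = 2, 1, 0, 1, mean 1.
Difference = 3 − 1 = 2.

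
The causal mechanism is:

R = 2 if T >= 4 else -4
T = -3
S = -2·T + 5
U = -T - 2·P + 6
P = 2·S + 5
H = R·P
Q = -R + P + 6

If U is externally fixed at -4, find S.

The intervention breaks the incoming arrows to U: U = -T - 2·P + 6 no longer applies, and U = -4.
Since S is not a descendant of the intervened variable, it is unaffected.
S = -2·T + 5  [with T=-3]  = 11

11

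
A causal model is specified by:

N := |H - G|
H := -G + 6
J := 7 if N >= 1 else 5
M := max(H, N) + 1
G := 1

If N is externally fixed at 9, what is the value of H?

Under do(N=9), the mechanism N := |H - G| is discarded; N is fixed at 9.
Since H is not a descendant of the intervened variable, it is unaffected.
H = -G + 6  [with G=1]  = 5

5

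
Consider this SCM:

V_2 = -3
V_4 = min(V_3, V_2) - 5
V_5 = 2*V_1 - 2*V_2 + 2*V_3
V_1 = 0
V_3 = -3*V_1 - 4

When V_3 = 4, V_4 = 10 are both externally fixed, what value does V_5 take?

14

Setting V_3 = 4, V_4 = 10 by intervention discards those variables' equations.
V_5 = 2*V_1 - 2*V_2 + 2*V_3  [with V_1=0, V_2=-3, V_3=4]  = 14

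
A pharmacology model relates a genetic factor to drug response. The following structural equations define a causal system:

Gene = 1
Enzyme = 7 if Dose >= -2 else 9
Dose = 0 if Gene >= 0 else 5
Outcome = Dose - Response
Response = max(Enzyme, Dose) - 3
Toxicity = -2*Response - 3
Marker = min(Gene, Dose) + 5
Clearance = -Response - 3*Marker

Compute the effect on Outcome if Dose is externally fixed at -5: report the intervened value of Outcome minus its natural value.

-7

do(Dose=-5) replaces the equation Dose = 0 if Gene >= 0 else 5 with the constant Dose = -5.
Enzyme = 7 if Dose >= -2 else 9  [with Dose=-5]  = 9
Response = max(Enzyme, Dose) - 3  [with Enzyme=9, Dose=-5]  = 6
Outcome = Dose - Response  [with Dose=-5, Response=6]  = -11
Without intervention: Dose = 0 if Gene >= 0 else 5  [with Gene=1]  = 0; Enzyme = 7 if Dose >= -2 else 9  [with Dose=0]  = 7; Response = max(Enzyme, Dose) - 3  [with Enzyme=7, Dose=0]  = 4; Outcome = Dose - Response  [with Dose=0, Response=4]  = -4.
Change = -11 − (-4) = -7.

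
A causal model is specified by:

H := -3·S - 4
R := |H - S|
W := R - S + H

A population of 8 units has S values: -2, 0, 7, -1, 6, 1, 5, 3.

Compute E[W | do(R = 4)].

Under do(R=4), R's equation is replaced by R=4 for every unit. Per-unit W: 8, 0, -28, 4, -24, -4, -20, -12. Mean = -9.5.

-9.5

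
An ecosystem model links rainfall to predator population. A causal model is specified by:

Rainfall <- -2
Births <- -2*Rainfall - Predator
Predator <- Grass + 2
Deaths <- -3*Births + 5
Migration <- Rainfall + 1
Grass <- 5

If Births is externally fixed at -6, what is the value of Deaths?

Intervening sets Births = -6 and removes its equation (Births <- -2*Rainfall - Predator).
Deaths = -3*Births + 5  [with Births=-6]  = 23

23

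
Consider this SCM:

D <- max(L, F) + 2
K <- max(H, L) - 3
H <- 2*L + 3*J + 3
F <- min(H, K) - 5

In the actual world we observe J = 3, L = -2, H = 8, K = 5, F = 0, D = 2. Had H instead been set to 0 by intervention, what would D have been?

The intervention breaks the incoming arrows to H: H <- 2*L + 3*J + 3 no longer applies, and H = 0.
K = max(H, L) - 3  [with H=0, L=-2]  = -3
F = min(H, K) - 5  [with H=0, K=-3]  = -8
D = max(L, F) + 2  [with L=-2, F=-8]  = 0

0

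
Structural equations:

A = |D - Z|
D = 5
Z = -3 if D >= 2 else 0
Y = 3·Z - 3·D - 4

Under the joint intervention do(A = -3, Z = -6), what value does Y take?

Setting A = -3, Z = -6 by intervention discards those variables' equations.
Y = 3·Z - 3·D - 4  [with Z=-6, D=5]  = -37

-37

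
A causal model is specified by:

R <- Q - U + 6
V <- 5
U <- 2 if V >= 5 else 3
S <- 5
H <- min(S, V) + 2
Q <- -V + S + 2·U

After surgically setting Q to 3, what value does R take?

7

Under do(Q=3), the mechanism Q <- -V + S + 2·U is discarded; Q is fixed at 3.
U = 2 if V >= 5 else 3  [with V=5]  = 2
R = Q - U + 6  [with Q=3, U=2]  = 7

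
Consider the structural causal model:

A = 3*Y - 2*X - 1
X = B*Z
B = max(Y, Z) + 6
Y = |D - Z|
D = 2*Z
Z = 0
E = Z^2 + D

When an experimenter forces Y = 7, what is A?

The intervention breaks the incoming arrows to Y: Y = |D - Z| no longer applies, and Y = 7.
B = max(Y, Z) + 6  [with Y=7, Z=0]  = 13
X = B*Z  [with B=13, Z=0]  = 0
A = 3*Y - 2*X - 1  [with Y=7, X=0]  = 20

20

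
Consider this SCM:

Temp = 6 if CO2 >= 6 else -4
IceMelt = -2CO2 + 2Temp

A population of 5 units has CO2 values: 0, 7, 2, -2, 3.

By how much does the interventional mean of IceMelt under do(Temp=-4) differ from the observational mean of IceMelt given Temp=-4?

do(Temp=-4) breaks Temp's dependence on CO2. With Temp=-4 fixed, IceMelt across the units is -8, -22, -12, -4, -14, mean -12.
Conditioning on Temp=-4 selects the 4 unit(s) with CO2 ∈ {0, 2, -2, 3}. Their IceMelt values: -8, -12, -4, -14. Mean = -9.5.
Difference = -12 − (-9.5) = -2.5.

-2.5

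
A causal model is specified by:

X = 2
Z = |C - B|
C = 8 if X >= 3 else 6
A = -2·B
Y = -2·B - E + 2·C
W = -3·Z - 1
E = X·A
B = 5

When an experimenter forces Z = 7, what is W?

do(Z=7) replaces the equation Z = |C - B| with the constant Z = 7.
W = -3·Z - 1  [with Z=7]  = -22

-22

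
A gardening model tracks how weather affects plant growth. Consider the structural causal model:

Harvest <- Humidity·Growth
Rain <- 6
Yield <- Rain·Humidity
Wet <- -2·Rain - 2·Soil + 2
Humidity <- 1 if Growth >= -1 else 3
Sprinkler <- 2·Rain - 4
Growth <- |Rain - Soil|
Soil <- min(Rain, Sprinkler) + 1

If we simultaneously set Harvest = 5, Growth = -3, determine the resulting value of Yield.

18

Under do(Harvest = 5, Growth = -3), each intervened variable's structural equation is replaced by its fixed value.
Humidity = 1 if Growth >= -1 else 3  [with Growth=-3]  = 3
Yield = Rain·Humidity  [with Rain=6, Humidity=3]  = 18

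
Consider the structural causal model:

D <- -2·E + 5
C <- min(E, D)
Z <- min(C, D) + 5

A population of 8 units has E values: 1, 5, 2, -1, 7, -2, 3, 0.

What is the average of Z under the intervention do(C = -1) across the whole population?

2.5

do(C=-1) breaks C's dependence on E. With C=-1 fixed, Z across the units is 4, 0, 4, 4, -4, 4, 4, 4, mean 2.5.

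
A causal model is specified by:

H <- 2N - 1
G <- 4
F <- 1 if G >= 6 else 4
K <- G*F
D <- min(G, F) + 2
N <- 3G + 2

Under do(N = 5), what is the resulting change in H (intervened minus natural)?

-18

The intervention breaks the incoming arrows to N: N <- 3G + 2 no longer applies, and N = 5.
H = 2N - 1  [with N=5]  = 9
Without intervention: N = 3G + 2  [with G=4]  = 14; H = 2N - 1  [with N=14]  = 27.
Change = 9 − 27 = -18.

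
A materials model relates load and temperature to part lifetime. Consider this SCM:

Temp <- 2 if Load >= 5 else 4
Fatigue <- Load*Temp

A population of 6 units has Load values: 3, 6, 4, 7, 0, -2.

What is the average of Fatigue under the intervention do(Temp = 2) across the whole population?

6

do(Temp=2) breaks Temp's dependence on Load. With Temp=2 fixed, Fatigue across the units is 6, 12, 8, 14, 0, -4, mean 6.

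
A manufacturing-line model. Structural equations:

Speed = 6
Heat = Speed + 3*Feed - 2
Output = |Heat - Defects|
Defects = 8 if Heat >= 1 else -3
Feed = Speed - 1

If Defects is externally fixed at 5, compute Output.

Intervening sets Defects = 5 and removes its equation (Defects = 8 if Heat >= 1 else -3).
Feed = Speed - 1  [with Speed=6]  = 5
Heat = Speed + 3*Feed - 2  [with Speed=6, Feed=5]  = 19
Output = |Heat - Defects|  [with Heat=19, Defects=5]  = 14

14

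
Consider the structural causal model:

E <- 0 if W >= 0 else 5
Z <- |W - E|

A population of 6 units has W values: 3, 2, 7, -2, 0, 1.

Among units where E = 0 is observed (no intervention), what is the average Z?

E[Z|E=0] averages over only the 5 units with E=0 (W = 3, 2, 7, 0, 1): Z = 3, 2, 7, 0, 1, mean 2.6.

2.6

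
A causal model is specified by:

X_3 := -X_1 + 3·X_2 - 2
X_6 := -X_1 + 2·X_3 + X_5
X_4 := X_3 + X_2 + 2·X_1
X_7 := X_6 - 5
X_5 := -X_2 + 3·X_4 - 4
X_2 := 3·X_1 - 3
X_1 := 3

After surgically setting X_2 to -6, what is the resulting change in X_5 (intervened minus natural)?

-132

do(X_2=-6) replaces the equation X_2 := 3·X_1 - 3 with the constant X_2 = -6.
X_3 = -X_1 + 3·X_2 - 2  [with X_1=3, X_2=-6]  = -23
X_4 = X_3 + X_2 + 2·X_1  [with X_3=-23, X_2=-6, X_1=3]  = -23
X_5 = -X_2 + 3·X_4 - 4  [with X_2=-6, X_4=-23]  = -67
Without intervention: X_2 = 3·X_1 - 3  [with X_1=3]  = 6; X_3 = -X_1 + 3·X_2 - 2  [with X_1=3, X_2=6]  = 13; X_4 = X_3 + X_2 + 2·X_1  [with X_3=13, X_2=6, X_1=3]  = 25; X_5 = -X_2 + 3·X_4 - 4  [with X_2=6, X_4=25]  = 65.
Change = -67 − 65 = -132.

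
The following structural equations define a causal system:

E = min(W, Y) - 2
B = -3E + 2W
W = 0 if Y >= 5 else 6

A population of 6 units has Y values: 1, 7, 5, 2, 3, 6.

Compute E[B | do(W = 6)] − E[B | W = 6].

The intervention sets W=6 in all 6 units regardless of Y. Recomputing B per unit gives 15, 0, 3, 12, 9, 0; average 6.5.
Observing W=6 restricts to units where W's equation naturally yields 6: Y ∈ {1, 2, 3}. In that subpopulation B = 15, 12, 9, mean 12.
Difference = 6.5 − 12 = -5.5.

-5.5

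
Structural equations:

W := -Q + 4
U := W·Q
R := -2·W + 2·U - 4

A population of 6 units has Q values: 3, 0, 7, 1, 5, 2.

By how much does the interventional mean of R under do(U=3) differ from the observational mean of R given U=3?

2

Every unit gets U=3 under the intervention. R values become 0, -6, 8, -4, 4, -2; E[R|do(U=3)] = 0.
Conditioning on U=3 selects the 2 unit(s) with Q ∈ {3, 1}. Their R values: 0, -4. Mean = -2.
Difference = 0 − (-2) = 2.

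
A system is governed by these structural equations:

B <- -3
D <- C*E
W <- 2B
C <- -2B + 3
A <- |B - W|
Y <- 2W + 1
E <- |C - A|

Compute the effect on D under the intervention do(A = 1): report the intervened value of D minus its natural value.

Under do(A=1), the mechanism A <- |B - W| is discarded; A is fixed at 1.
C = -2B + 3  [with B=-3]  = 9
E = |C - A|  [with C=9, A=1]  = 8
D = C*E  [with C=9, E=8]  = 72
Without intervention: W = 2B  [with B=-3]  = -6; C = -2B + 3  [with B=-3]  = 9; A = |B - W|  [with B=-3, W=-6]  = 3; E = |C - A|  [with C=9, A=3]  = 6; D = C*E  [with C=9, E=6]  = 54.
Change = 72 − 54 = 18.

18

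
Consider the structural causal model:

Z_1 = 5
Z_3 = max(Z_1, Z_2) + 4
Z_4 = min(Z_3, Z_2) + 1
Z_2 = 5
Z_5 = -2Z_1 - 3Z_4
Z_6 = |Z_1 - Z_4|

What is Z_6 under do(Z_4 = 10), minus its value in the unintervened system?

4

Under do(Z_4=10), the mechanism Z_4 = min(Z_3, Z_2) + 1 is discarded; Z_4 is fixed at 10.
Z_6 = |Z_1 - Z_4|  [with Z_1=5, Z_4=10]  = 5
Without intervention: Z_3 = max(Z_1, Z_2) + 4  [with Z_1=5, Z_2=5]  = 9; Z_4 = min(Z_3, Z_2) + 1  [with Z_3=9, Z_2=5]  = 6; Z_6 = |Z_1 - Z_4|  [with Z_1=5, Z_4=6]  = 1.
Change = 5 − 1 = 4.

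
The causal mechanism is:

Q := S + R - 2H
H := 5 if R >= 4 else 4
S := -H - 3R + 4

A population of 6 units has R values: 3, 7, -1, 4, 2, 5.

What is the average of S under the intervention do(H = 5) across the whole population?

-11

The intervention sets H=5 in all 6 units regardless of R. Recomputing S per unit gives -10, -22, 2, -13, -7, -16; average -11.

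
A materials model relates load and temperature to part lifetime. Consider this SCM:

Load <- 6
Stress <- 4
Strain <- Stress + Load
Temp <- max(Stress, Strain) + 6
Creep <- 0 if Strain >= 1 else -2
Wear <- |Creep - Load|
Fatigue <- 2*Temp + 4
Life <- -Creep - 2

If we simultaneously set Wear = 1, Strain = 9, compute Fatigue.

34

Under do(Wear = 1, Strain = 9), each intervened variable's structural equation is replaced by its fixed value.
Temp = max(Stress, Strain) + 6  [with Stress=4, Strain=9]  = 15
Fatigue = 2*Temp + 4  [with Temp=15]  = 34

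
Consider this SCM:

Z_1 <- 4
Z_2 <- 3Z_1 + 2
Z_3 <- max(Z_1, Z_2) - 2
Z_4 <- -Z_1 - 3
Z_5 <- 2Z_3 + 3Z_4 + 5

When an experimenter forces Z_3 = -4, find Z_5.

-24

do(Z_3=-4) replaces the equation Z_3 <- max(Z_1, Z_2) - 2 with the constant Z_3 = -4.
Z_4 = -Z_1 - 3  [with Z_1=4]  = -7
Z_5 = 2Z_3 + 3Z_4 + 5  [with Z_3=-4, Z_4=-7]  = -24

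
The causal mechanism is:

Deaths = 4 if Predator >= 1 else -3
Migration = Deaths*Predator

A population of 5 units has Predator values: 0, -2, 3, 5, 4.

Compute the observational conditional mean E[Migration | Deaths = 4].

16

Conditioning on Deaths=4 selects the 3 unit(s) with Predator ∈ {3, 5, 4}. Their Migration values: 12, 20, 16. Mean = 16.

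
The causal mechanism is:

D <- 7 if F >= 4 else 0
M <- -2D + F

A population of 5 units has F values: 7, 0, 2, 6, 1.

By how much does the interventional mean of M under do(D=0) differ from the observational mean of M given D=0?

2.2

The intervention sets D=0 in all 5 units regardless of F. Recomputing M per unit gives 7, 0, 2, 6, 1; average 3.2.
Observing D=0 restricts to units where D's equation naturally yields 0: F ∈ {0, 2, 1}. In that subpopulation M = 0, 2, 1, mean 1.
Difference = 3.2 − 1 = 2.2.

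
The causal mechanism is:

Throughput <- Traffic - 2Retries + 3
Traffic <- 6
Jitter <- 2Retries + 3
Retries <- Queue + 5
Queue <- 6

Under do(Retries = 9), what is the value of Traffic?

6

Under do(Retries=9), the mechanism Retries <- Queue + 5 is discarded; Retries is fixed at 9.
Traffic is not downstream of the intervention, so its value is determined by the original equations.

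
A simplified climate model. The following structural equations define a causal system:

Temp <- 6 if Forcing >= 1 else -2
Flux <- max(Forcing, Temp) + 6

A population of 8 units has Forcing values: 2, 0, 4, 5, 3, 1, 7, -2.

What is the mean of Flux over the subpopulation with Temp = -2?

Observing Temp=-2 restricts to units where Temp's equation naturally yields -2: Forcing ∈ {0, -2}. In that subpopulation Flux = 6, 4, mean 5.

5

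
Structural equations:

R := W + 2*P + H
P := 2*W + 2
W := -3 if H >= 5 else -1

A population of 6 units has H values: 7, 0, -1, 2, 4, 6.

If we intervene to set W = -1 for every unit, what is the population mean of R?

The intervention sets W=-1 in all 6 units regardless of H. Recomputing R per unit gives 6, -1, -2, 1, 3, 5; average 2.

2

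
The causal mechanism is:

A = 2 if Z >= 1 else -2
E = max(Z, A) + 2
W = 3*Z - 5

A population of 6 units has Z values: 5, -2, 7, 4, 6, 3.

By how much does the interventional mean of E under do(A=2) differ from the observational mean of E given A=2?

-0.5

do(A=2) breaks A's dependence on Z. With A=2 fixed, E across the units is 7, 4, 9, 6, 8, 5, mean 6.5.
Observing A=2 restricts to units where A's equation naturally yields 2: Z ∈ {5, 7, 4, 6, 3}. In that subpopulation E = 7, 9, 6, 8, 5, mean 7.
Difference = 6.5 − 7 = -0.5.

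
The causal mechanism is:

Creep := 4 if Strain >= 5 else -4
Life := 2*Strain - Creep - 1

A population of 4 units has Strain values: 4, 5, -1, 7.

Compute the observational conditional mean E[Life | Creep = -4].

6

Conditioning on Creep=-4 selects the 2 unit(s) with Strain ∈ {4, -1}. Their Life values: 11, 1. Mean = 6.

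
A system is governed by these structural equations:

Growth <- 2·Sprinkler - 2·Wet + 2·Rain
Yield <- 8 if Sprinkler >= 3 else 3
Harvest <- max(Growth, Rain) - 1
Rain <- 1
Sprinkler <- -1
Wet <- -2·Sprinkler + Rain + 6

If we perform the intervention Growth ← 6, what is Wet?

9

Under do(Growth=6), the mechanism Growth <- 2·Sprinkler - 2·Wet + 2·Rain is discarded; Growth is fixed at 6.
Since Wet is not a descendant of the intervened variable, it is unaffected.
Wet = -2·Sprinkler + Rain + 6  [with Sprinkler=-1, Rain=1]  = 9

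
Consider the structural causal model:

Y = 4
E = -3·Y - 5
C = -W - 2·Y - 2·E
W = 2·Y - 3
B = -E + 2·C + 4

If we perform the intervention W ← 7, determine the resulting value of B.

59

do(W=7) replaces the equation W = 2·Y - 3 with the constant W = 7.
E = -3·Y - 5  [with Y=4]  = -17
C = -W - 2·Y - 2·E  [with W=7, Y=4, E=-17]  = 19
B = -E + 2·C + 4  [with E=-17, C=19]  = 59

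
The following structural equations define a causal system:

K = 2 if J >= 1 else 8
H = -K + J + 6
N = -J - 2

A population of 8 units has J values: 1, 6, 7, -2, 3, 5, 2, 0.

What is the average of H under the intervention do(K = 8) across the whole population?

Under do(K=8), K's equation is replaced by K=8 for every unit. Per-unit H: -1, 4, 5, -4, 1, 3, 0, -2. Mean = 0.75.

0.75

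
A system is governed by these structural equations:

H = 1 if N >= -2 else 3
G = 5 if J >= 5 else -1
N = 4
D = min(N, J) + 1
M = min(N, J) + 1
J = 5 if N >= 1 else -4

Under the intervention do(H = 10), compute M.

do(H=10) replaces the equation H = 1 if N >= -2 else 3 with the constant H = 10.
No directed path runs from H to M, so M keeps its natural value.
J = 5 if N >= 1 else -4  [with N=4]  = 5
M = min(N, J) + 1  [with N=4, J=5]  = 5

5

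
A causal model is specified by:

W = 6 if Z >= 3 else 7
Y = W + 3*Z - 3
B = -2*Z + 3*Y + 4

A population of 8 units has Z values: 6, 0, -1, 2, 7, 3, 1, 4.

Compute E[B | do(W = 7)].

Every unit gets W=7 under the intervention. B values become 58, 16, 9, 30, 65, 37, 23, 44; E[B|do(W=7)] = 35.25.

35.25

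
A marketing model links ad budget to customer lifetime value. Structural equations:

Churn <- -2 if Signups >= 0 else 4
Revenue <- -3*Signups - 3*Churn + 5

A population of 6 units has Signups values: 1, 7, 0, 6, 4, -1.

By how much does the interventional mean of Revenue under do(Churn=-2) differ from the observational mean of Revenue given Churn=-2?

Every unit gets Churn=-2 under the intervention. Revenue values become 8, -10, 11, -7, -1, 14; E[Revenue|do(Churn=-2)] = 2.5.
Conditioning on Churn=-2 selects the 5 unit(s) with Signups ∈ {1, 7, 0, 6, 4}. Their Revenue values: 8, -10, 11, -7, -1. Mean = 0.2.
Difference = 2.5 − 0.2 = 2.3.

2.3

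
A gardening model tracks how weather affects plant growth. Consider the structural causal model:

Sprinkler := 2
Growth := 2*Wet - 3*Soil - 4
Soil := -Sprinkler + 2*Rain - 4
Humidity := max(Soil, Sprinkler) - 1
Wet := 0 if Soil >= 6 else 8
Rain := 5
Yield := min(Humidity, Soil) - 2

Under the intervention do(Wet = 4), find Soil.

4

Under do(Wet=4), the mechanism Wet := 0 if Soil >= 6 else 8 is discarded; Wet is fixed at 4.
Since Soil is not a descendant of the intervened variable, it is unaffected.
Soil = -Sprinkler + 2*Rain - 4  [with Sprinkler=2, Rain=5]  = 4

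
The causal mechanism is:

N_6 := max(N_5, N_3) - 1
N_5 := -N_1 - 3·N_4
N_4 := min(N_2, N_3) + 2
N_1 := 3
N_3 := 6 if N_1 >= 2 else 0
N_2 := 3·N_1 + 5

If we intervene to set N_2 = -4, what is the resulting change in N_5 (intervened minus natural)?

do(N_2=-4) replaces the equation N_2 := 3·N_1 + 5 with the constant N_2 = -4.
N_3 = 6 if N_1 >= 2 else 0  [with N_1=3]  = 6
N_4 = min(N_2, N_3) + 2  [with N_2=-4, N_3=6]  = -2
N_5 = -N_1 - 3·N_4  [with N_1=3, N_4=-2]  = 3
Without intervention: N_2 = 3·N_1 + 5  [with N_1=3]  = 14; N_3 = 6 if N_1 >= 2 else 0  [with N_1=3]  = 6; N_4 = min(N_2, N_3) + 2  [with N_2=14, N_3=6]  = 8; N_5 = -N_1 - 3·N_4  [with N_1=3, N_4=8]  = -27.
Change = 3 − (-27) = 30.

30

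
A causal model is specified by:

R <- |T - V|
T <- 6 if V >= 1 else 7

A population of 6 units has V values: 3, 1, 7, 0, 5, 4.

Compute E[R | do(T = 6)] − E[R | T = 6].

Under do(T=6), T's equation is replaced by T=6 for every unit. Per-unit R: 3, 5, 1, 6, 1, 2. Mean = 3.
E[R|T=6] averages over only the 5 units with T=6 (V = 3, 1, 7, 5, 4): R = 3, 5, 1, 1, 2, mean 2.4.
Difference = 3 − 2.4 = 0.6.

0.6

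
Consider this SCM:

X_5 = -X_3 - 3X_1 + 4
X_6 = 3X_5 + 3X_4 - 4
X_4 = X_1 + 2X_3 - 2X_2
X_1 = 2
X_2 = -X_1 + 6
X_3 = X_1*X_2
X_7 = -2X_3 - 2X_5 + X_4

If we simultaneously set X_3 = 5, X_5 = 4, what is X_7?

Under do(X_3 = 5, X_5 = 4), each intervened variable's structural equation is replaced by its fixed value.
X_2 = -X_1 + 6  [with X_1=2]  = 4
X_4 = X_1 + 2X_3 - 2X_2  [with X_1=2, X_3=5, X_2=4]  = 4
X_7 = -2X_3 - 2X_5 + X_4  [with X_3=5, X_5=4, X_4=4]  = -14

-14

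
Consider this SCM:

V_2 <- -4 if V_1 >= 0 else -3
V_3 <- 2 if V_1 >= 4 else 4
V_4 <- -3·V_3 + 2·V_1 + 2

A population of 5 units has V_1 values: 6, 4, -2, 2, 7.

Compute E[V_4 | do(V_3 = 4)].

-3.2

Under do(V_3=4), V_3's equation is replaced by V_3=4 for every unit. Per-unit V_4: 2, -2, -14, -6, 4. Mean = -3.2.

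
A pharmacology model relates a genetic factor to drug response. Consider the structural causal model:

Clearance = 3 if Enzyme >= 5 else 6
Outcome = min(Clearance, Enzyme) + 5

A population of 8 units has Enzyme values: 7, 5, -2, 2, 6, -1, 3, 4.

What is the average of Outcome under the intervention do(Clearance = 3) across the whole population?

do(Clearance=3) breaks Clearance's dependence on Enzyme. With Clearance=3 fixed, Outcome across the units is 8, 8, 3, 7, 8, 4, 8, 8, mean 6.75.

6.75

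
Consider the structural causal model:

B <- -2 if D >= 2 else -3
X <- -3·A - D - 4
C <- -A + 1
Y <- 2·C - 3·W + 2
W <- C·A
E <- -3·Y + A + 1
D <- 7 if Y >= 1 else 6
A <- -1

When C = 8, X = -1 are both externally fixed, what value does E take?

-126

Under do(C = 8, X = -1), each intervened variable's structural equation is replaced by its fixed value.
W = C·A  [with C=8, A=-1]  = -8
Y = 2·C - 3·W + 2  [with C=8, W=-8]  = 42
E = -3·Y + A + 1  [with Y=42, A=-1]  = -126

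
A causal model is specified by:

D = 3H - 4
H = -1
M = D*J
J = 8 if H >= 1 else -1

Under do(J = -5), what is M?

Under do(J=-5), the mechanism J = 8 if H >= 1 else -1 is discarded; J is fixed at -5.
D = 3H - 4  [with H=-1]  = -7
M = D*J  [with D=-7, J=-5]  = 35

35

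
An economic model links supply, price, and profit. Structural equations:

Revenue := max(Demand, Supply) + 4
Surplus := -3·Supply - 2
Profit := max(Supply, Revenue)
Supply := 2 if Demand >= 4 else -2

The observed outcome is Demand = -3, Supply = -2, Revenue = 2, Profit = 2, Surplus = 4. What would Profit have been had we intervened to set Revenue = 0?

The intervention breaks the incoming arrows to Revenue: Revenue := max(Demand, Supply) + 4 no longer applies, and Revenue = 0.
Supply = 2 if Demand >= 4 else -2  [with Demand=-3]  = -2
Profit = max(Supply, Revenue)  [with Supply=-2, Revenue=0]  = 0

0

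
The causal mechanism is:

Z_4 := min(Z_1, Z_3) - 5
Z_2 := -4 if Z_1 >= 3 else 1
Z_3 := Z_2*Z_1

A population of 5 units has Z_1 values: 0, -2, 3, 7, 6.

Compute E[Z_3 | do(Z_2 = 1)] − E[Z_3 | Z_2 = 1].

do(Z_2=1) breaks Z_2's dependence on Z_1. With Z_2=1 fixed, Z_3 across the units is 0, -2, 3, 7, 6, mean 2.8.
E[Z_3|Z_2=1] averages over only the 2 units with Z_2=1 (Z_1 = 0, -2): Z_3 = 0, -2, mean -1.
Difference = 2.8 − (-1) = 3.8.

3.8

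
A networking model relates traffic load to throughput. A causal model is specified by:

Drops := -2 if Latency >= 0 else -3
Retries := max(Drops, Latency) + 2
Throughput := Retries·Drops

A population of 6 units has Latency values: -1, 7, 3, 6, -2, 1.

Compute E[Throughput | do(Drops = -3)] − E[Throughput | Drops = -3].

do(Drops=-3) breaks Drops's dependence on Latency. With Drops=-3 fixed, Throughput across the units is -3, -27, -15, -24, 0, -9, mean -13.
Observing Drops=-3 restricts to units where Drops's equation naturally yields -3: Latency ∈ {-1, -2}. In that subpopulation Throughput = -3, 0, mean -1.5.
Difference = -13 − (-1.5) = -11.5.

-11.5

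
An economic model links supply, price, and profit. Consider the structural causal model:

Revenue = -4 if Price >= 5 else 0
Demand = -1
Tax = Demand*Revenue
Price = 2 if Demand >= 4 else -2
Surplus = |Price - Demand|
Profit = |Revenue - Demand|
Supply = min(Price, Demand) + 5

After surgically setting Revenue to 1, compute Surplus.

1

The intervention breaks the incoming arrows to Revenue: Revenue = -4 if Price >= 5 else 0 no longer applies, and Revenue = 1.
No directed path runs from Revenue to Surplus, so Surplus keeps its natural value.
Price = 2 if Demand >= 4 else -2  [with Demand=-1]  = -2
Surplus = |Price - Demand|  [with Price=-2, Demand=-1]  = 1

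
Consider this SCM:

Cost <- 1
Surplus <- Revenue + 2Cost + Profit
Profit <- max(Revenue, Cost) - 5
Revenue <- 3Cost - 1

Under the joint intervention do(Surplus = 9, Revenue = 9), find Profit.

4

Setting Surplus = 9, Revenue = 9 by intervention discards those variables' equations.
Profit = max(Revenue, Cost) - 5  [with Revenue=9, Cost=1]  = 4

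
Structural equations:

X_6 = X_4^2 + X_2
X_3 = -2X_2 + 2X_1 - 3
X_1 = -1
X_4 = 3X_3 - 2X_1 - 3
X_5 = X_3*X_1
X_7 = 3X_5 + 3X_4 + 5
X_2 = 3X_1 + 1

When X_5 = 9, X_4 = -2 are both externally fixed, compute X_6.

2

Setting X_5 = 9, X_4 = -2 by intervention discards those variables' equations.
X_2 = 3X_1 + 1  [with X_1=-1]  = -2
X_6 = X_4^2 + X_2  [with X_4=-2, X_2=-2]  = 2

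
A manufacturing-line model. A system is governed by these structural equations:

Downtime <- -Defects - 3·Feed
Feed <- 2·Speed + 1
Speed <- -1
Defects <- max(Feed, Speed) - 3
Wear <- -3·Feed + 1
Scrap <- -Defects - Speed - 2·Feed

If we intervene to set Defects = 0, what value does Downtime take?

3

Under do(Defects=0), the mechanism Defects <- max(Feed, Speed) - 3 is discarded; Defects is fixed at 0.
Feed = 2·Speed + 1  [with Speed=-1]  = -1
Downtime = -Defects - 3·Feed  [with Defects=0, Feed=-1]  = 3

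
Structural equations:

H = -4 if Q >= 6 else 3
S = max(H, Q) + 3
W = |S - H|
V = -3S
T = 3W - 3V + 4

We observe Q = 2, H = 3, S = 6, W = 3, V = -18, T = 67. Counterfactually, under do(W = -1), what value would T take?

Under do(W=-1), the mechanism W = |S - H| is discarded; W is fixed at -1.
H = -4 if Q >= 6 else 3  [with Q=2]  = 3
S = max(H, Q) + 3  [with H=3, Q=2]  = 6
V = -3S  [with S=6]  = -18
T = 3W - 3V + 4  [with W=-1, V=-18]  = 55

55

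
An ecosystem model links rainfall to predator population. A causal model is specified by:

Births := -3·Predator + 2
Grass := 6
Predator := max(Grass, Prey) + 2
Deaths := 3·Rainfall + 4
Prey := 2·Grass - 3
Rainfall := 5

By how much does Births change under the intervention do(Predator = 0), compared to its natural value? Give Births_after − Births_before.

Intervening sets Predator = 0 and removes its equation (Predator := max(Grass, Prey) + 2).
Births = -3·Predator + 2  [with Predator=0]  = 2
Without intervention: Prey = 2·Grass - 3  [with Grass=6]  = 9; Predator = max(Grass, Prey) + 2  [with Grass=6, Prey=9]  = 11; Births = -3·Predator + 2  [with Predator=11]  = -31.
Change = 2 − (-31) = 33.

33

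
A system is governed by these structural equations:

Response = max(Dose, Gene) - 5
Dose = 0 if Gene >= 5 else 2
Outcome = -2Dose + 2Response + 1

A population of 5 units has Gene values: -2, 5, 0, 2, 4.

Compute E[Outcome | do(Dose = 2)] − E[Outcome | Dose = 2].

Under do(Dose=2), Dose's equation is replaced by Dose=2 for every unit. Per-unit Outcome: -9, -3, -9, -9, -5. Mean = -7.
Observing Dose=2 restricts to units where Dose's equation naturally yields 2: Gene ∈ {-2, 0, 2, 4}. In that subpopulation Outcome = -9, -9, -9, -5, mean -8.
Difference = -7 − (-8) = 1.

1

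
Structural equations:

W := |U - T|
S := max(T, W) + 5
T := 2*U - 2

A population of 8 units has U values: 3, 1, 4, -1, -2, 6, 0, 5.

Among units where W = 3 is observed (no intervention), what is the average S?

10.5

Conditioning on W=3 selects the 2 unit(s) with U ∈ {-1, 5}. Their S values: 8, 13. Mean = 10.5.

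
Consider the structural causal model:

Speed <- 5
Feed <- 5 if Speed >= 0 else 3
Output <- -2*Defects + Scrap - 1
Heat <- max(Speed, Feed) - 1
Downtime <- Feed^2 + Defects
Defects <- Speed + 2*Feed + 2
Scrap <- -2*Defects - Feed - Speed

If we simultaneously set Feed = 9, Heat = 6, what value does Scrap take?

-64

Under do(Feed = 9, Heat = 6), each intervened variable's structural equation is replaced by its fixed value.
Defects = Speed + 2*Feed + 2  [with Speed=5, Feed=9]  = 25
Scrap = -2*Defects - Feed - Speed  [with Defects=25, Feed=9, Speed=5]  = -64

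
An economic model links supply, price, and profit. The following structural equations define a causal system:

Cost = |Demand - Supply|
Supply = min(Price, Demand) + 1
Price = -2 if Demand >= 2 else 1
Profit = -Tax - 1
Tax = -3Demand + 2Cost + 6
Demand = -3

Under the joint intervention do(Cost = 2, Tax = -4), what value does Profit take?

The joint intervention fixes Cost = 2, Tax = -4, removing each variable's own equation.
Profit = -Tax - 1  [with Tax=-4]  = 3

3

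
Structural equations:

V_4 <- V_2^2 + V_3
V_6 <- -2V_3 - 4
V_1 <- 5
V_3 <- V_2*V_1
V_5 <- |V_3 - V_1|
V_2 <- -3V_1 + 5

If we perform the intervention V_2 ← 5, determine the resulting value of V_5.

do(V_2=5) replaces the equation V_2 <- -3V_1 + 5 with the constant V_2 = 5.
V_3 = V_2*V_1  [with V_2=5, V_1=5]  = 25
V_5 = |V_3 - V_1|  [with V_3=25, V_1=5]  = 20

20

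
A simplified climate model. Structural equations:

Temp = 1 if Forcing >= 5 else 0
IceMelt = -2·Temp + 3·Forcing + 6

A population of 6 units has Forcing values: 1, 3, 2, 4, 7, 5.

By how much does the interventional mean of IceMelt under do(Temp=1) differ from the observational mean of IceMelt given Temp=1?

do(Temp=1) breaks Temp's dependence on Forcing. With Temp=1 fixed, IceMelt across the units is 7, 13, 10, 16, 25, 19, mean 15.
E[IceMelt|Temp=1] averages over only the 2 units with Temp=1 (Forcing = 7, 5): IceMelt = 25, 19, mean 22.
Difference = 15 − 22 = -7.

-7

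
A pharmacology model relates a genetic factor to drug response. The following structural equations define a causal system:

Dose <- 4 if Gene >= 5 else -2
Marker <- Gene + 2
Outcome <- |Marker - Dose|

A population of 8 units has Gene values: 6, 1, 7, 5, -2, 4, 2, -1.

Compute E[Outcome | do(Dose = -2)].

6.75

The intervention sets Dose=-2 in all 8 units regardless of Gene. Recomputing Outcome per unit gives 10, 5, 11, 9, 2, 8, 6, 3; average 6.75.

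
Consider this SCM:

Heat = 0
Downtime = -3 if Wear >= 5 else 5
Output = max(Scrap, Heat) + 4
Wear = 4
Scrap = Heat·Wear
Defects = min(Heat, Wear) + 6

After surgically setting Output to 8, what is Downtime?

5

The intervention breaks the incoming arrows to Output: Output = max(Scrap, Heat) + 4 no longer applies, and Output = 8.
Since Downtime is not a descendant of the intervened variable, it is unaffected.
Downtime = -3 if Wear >= 5 else 5  [with Wear=4]  = 5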